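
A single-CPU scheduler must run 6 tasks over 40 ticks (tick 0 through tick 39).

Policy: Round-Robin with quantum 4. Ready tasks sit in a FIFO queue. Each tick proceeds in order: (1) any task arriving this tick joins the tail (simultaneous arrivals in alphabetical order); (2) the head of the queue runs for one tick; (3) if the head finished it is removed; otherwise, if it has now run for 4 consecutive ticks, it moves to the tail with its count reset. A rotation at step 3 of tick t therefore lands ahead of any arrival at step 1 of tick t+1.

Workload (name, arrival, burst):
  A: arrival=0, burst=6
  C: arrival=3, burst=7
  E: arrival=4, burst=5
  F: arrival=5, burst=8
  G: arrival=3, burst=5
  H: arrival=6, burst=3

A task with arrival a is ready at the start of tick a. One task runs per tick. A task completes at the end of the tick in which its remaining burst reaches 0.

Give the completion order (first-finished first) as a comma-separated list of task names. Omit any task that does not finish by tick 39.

completion order = A, H, C, G, E, F

t=0: queue=[A] q_used=0 → run A
t=1: queue=[A] q_used=1 → run A
t=2: queue=[A] q_used=2 → run A
t=3: queue=[A,C,G] q_used=3 → run A
t=4: queue=[C,G,A,E] q_used=0 → run C
t=5: queue=[C,G,A,E,F] q_used=1 → run C
t=6: queue=[C,G,A,E,F,H] q_used=2 → run C
t=7: queue=[C,G,A,E,F,H] q_used=3 → run C
t=8: queue=[G,A,E,F,H,C] q_used=0 → run G
t=9: queue=[G,A,E,F,H,C] q_used=1 → run G
t=10: queue=[G,A,E,F,H,C] q_used=2 → run G
t=11: queue=[G,A,E,F,H,C] q_used=3 → run G
t=12: queue=[A,E,F,H,C,G] q_used=0 → run A
t=13: queue=[A,E,F,H,C,G] q_used=1 → run A
t=14: queue=[E,F,H,C,G] q_used=0 → run E
t=15: queue=[E,F,H,C,G] q_used=1 → run E
t=16: queue=[E,F,H,C,G] q_used=2 → run E
t=17: queue=[E,F,H,C,G] q_used=3 → run E
t=18: queue=[F,H,C,G,E] q_used=0 → run F
t=19: queue=[F,H,C,G,E] q_used=1 → run F
t=20: queue=[F,H,C,G,E] q_used=2 → run F
t=21: queue=[F,H,C,G,E] q_used=3 → run F
t=22: queue=[H,C,G,E,F] q_used=0 → run H
t=23: queue=[H,C,G,E,F] q_used=1 → run H
t=24: queue=[H,C,G,E,F] q_used=2 → run H
t=25: queue=[C,G,E,F] q_used=0 → run C
t=26: queue=[C,G,E,F] q_used=1 → run C
t=27: queue=[C,G,E,F] q_used=2 → run C
t=28: queue=[G,E,F] q_used=0 → run G
t=29: queue=[E,F] q_used=0 → run E
t=30: queue=[F] q_used=0 → run F
t=31: queue=[F] q_used=1 → run F
t=32: queue=[F] q_used=2 → run F
t=33: queue=[F] q_used=3 → run F
t=34: (idle)
t=35: (idle)
t=36: (idle)
t=37: (idle)
t=38: (idle)
t=39: (idle)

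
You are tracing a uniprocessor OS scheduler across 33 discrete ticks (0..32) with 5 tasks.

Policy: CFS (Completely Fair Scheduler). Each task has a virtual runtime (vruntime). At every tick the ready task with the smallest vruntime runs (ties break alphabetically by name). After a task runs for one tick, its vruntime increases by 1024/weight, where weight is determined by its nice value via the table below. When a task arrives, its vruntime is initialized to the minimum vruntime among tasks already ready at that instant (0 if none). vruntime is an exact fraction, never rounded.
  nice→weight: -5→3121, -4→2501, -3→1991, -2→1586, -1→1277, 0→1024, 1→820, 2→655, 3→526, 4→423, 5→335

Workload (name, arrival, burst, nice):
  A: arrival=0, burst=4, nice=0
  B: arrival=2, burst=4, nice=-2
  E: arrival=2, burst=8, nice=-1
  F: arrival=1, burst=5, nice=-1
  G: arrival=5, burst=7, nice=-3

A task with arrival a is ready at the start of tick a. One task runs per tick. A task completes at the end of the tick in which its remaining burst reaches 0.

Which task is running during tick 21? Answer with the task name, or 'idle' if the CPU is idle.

t=0: vr[A=0] → run A
t=1: vr[A=1 F=1] → run A
t=2: vr[A=2 B=1 E=1 F=1] → run B
t=3: vr[A=2 B=1305/793 E=1 F=1] → run E
t=4: vr[A=2 B=1305/793 E=2301/1277 F=1] → run F
t=5: vr[A=2 B=1305/793 E=2301/1277 F=2301/1277 G=1305/793] → run B
t=6: vr[A=2 B=1817/793 E=2301/1277 F=2301/1277 G=1305/793] → run G
t=7: vr[A=2 B=1817/793 E=2301/1277 F=2301/1277 G=3410287/1578863] → run E
t=8: vr[A=2 B=1817/793 E=3325/1277 F=2301/1277 G=3410287/1578863] → run F
t=9: vr[A=2 B=1817/793 E=3325/1277 F=3325/1277 G=3410287/1578863] → run A
t=10: vr[A=3 B=1817/793 E=3325/1277 F=3325/1277 G=3410287/1578863] → run G
t=11: vr[A=3 B=1817/793 E=3325/1277 F=3325/1277 G=4222319/1578863] → run B
t=12: vr[A=3 B=2329/793 E=3325/1277 F=3325/1277 G=4222319/1578863] → run E
t=13: vr[A=3 B=2329/793 E=4349/1277 F=3325/1277 G=4222319/1578863] → run F
t=14: vr[A=3 B=2329/793 E=4349/1277 F=4349/1277 G=4222319/1578863] → run G
t=15: vr[A=3 B=2329/793 E=4349/1277 F=4349/1277 G=5034351/1578863] → run B
t=16: vr[A=3 E=4349/1277 F=4349/1277 G=5034351/1578863] → run A
t=17: vr[E=4349/1277 F=4349/1277 G=5034351/1578863] → run G
t=18: vr[E=4349/1277 F=4349/1277 G=5846383/1578863] → run E
t=19: vr[E=5373/1277 F=4349/1277 G=5846383/1578863] → run F
t=20: vr[E=5373/1277 F=5373/1277 G=5846383/1578863] → run G
t=21: vr[E=5373/1277 F=5373/1277 G=6658415/1578863] → run E
t=22: vr[E=6397/1277 F=5373/1277 G=6658415/1578863] → run F
t=23: vr[E=6397/1277 G=6658415/1578863] → run G
t=24: vr[E=6397/1277 G=7470447/1578863] → run G
t=25: vr[E=6397/1277] → run E
t=26: vr[E=7421/1277] → run E
t=27: vr[E=8445/1277] → run E
t=28: (idle)
t=29: (idle)
t=30: (idle)
t=31: (idle)
t=32: (idle)

running at tick 21 = E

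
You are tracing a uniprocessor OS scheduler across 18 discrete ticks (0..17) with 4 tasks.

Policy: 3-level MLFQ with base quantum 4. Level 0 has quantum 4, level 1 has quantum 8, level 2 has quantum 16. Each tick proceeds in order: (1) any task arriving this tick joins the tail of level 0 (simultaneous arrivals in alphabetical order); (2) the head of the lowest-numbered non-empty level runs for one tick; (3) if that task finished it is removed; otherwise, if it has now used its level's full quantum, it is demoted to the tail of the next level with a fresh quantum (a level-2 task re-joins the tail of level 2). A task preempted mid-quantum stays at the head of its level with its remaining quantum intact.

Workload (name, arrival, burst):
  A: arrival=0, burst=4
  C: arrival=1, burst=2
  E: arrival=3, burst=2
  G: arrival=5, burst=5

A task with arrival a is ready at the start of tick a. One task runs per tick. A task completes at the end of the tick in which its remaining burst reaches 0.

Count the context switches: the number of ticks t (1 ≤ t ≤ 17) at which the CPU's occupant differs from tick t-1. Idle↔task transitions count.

context switches = 4

t=0: L0/L1/L2 = A/-/- → run A
t=1: L0/L1/L2 = AC/-/- → run A
t=2: L0/L1/L2 = AC/-/- → run A
t=3: L0/L1/L2 = ACE/-/- → run A
t=4: L0/L1/L2 = CE/-/- → run C
t=5: L0/L1/L2 = CEG/-/- → run C
t=6: L0/L1/L2 = EG/-/- → run E
t=7: L0/L1/L2 = EG/-/- → run E
t=8: L0/L1/L2 = G/-/- → run G
t=9: L0/L1/L2 = G/-/- → run G
t=10: L0/L1/L2 = G/-/- → run G
t=11: L0/L1/L2 = G/-/- → run G
t=12: L0/L1/L2 = -/G/- → run G
t=13: (idle)
t=14: (idle)
t=15: (idle)
t=16: (idle)
t=17: (idle)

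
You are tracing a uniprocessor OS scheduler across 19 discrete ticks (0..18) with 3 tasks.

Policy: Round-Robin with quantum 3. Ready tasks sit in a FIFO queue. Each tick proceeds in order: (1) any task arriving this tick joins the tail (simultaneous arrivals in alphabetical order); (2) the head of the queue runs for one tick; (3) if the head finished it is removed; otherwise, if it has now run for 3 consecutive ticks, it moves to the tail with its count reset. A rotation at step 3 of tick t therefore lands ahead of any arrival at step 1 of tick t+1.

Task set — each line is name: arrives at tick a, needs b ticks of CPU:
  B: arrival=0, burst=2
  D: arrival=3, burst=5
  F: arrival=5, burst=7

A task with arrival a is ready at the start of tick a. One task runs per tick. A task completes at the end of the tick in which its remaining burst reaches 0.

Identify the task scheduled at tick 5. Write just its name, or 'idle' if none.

t=0: queue=[B] q_used=0 → run B
t=1: queue=[B] q_used=1 → run B
t=2: (idle)
t=3: queue=[D] q_used=0 → run D
t=4: queue=[D] q_used=1 → run D
t=5: queue=[D,F] q_used=2 → run D
t=6: queue=[F,D] q_used=0 → run F
t=7: queue=[F,D] q_used=1 → run F
t=8: queue=[F,D] q_used=2 → run F
t=9: queue=[D,F] q_used=0 → run D
t=10: queue=[D,F] q_used=1 → run D
t=11: queue=[F] q_used=0 → run F
t=12: queue=[F] q_used=1 → run F
t=13: queue=[F] q_used=2 → run F
t=14: queue=[F] q_used=0 → run F
t=15: (idle)
t=16: (idle)
t=17: (idle)
t=18: (idle)

running at tick 5 = D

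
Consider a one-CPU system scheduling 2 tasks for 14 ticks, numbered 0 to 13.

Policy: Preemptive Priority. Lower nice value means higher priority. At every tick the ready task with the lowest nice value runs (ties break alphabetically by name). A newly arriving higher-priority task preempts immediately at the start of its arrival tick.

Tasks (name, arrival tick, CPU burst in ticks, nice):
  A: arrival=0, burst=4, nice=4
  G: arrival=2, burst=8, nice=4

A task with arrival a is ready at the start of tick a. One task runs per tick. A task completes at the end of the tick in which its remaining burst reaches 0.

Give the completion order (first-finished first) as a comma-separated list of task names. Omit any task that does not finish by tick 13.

completion order = A, G

t=0: ready={A} → run A
t=1: ready={A} → run A
t=2: ready={A,G} → run A
t=3: ready={A,G} → run A
t=4: ready={G} → run G
t=5: ready={G} → run G
t=6: ready={G} → run G
t=7: ready={G} → run G
t=8: ready={G} → run G
t=9: ready={G} → run G
t=10: ready={G} → run G
t=11: ready={G} → run G
t=12: (idle)
t=13: (idle)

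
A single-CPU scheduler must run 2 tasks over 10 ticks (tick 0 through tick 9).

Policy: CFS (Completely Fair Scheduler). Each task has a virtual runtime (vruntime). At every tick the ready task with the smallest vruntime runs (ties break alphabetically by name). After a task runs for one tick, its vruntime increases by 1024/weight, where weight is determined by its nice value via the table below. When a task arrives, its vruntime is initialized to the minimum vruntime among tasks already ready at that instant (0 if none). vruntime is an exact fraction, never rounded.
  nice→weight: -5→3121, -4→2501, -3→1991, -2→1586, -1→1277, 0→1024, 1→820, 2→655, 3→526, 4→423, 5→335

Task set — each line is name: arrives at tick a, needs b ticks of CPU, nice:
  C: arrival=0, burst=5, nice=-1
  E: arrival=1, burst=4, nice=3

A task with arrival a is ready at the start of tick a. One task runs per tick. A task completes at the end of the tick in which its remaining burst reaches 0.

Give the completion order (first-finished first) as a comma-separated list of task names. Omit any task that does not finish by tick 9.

t=0: vr[C=0] → run C
t=1: vr[C=1024/1277 E=1024/1277] → run C
t=2: vr[C=2048/1277 E=1024/1277] → run E
t=3: vr[C=2048/1277 E=923136/335851] → run C
t=4: vr[C=3072/1277 E=923136/335851] → run C
t=5: vr[C=4096/1277 E=923136/335851] → run E
t=6: vr[C=4096/1277 E=1576960/335851] → run C
t=7: vr[E=1576960/335851] → run E
t=8: vr[E=2230784/335851] → run E
t=9: (idle)

completion order = C, E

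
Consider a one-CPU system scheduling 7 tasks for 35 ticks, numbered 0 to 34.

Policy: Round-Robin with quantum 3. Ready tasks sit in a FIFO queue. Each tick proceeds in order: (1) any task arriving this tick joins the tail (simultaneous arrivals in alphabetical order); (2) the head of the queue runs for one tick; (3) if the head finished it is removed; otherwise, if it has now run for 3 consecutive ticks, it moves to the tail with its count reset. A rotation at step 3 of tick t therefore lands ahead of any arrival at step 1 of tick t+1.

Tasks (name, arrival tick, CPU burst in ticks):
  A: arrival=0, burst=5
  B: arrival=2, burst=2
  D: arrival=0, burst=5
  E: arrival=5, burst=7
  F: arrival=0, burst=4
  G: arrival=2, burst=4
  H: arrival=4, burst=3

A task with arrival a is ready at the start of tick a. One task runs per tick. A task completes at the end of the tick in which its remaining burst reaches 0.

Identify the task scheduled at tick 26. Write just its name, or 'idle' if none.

t=0: queue=[A,D,F] q_used=0 → run A
t=1: queue=[A,D,F] q_used=1 → run A
t=2: queue=[A,D,F,B,G] q_used=2 → run A
t=3: queue=[D,F,B,G,A] q_used=0 → run D
t=4: queue=[D,F,B,G,A,H] q_used=1 → run D
t=5: queue=[D,F,B,G,A,H,E] q_used=2 → run D
t=6: queue=[F,B,G,A,H,E,D] q_used=0 → run F
t=7: queue=[F,B,G,A,H,E,D] q_used=1 → run F
t=8: queue=[F,B,G,A,H,E,D] q_used=2 → run F
t=9: queue=[B,G,A,H,E,D,F] q_used=0 → run B
t=10: queue=[B,G,A,H,E,D,F] q_used=1 → run B
t=11: queue=[G,A,H,E,D,F] q_used=0 → run G
t=12: queue=[G,A,H,E,D,F] q_used=1 → run G
t=13: queue=[G,A,H,E,D,F] q_used=2 → run G
t=14: queue=[A,H,E,D,F,G] q_used=0 → run A
t=15: queue=[A,H,E,D,F,G] q_used=1 → run A
t=16: queue=[H,E,D,F,G] q_used=0 → run H
t=17: queue=[H,E,D,F,G] q_used=1 → run H
t=18: queue=[H,E,D,F,G] q_used=2 → run H
t=19: queue=[E,D,F,G] q_used=0 → run E
t=20: queue=[E,D,F,G] q_used=1 → run E
t=21: queue=[E,D,F,G] q_used=2 → run E
t=22: queue=[D,F,G,E] q_used=0 → run D
t=23: queue=[D,F,G,E] q_used=1 → run D
t=24: queue=[F,G,E] q_used=0 → run F
t=25: queue=[G,E] q_used=0 → run G
t=26: queue=[E] q_used=0 → run E
t=27: queue=[E] q_used=1 → run E
t=28: queue=[E] q_used=2 → run E
t=29: queue=[E] q_used=0 → run E
t=30: (idle)
t=31: (idle)
t=32: (idle)
t=33: (idle)
t=34: (idle)

running at tick 26 = E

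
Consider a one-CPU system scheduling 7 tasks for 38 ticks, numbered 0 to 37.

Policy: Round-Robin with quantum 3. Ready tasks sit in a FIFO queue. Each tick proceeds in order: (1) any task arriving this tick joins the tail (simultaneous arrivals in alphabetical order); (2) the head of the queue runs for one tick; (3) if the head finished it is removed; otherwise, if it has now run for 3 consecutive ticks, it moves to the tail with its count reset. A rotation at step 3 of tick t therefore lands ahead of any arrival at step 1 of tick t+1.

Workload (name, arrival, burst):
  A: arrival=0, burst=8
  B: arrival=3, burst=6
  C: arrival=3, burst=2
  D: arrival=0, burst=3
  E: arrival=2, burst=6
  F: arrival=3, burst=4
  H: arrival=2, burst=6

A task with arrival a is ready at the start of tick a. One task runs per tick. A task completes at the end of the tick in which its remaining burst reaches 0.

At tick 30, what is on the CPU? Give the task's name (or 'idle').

t=0: queue=[A,D] q_used=0 → run A
t=1: queue=[A,D] q_used=1 → run A
t=2: queue=[A,D,E,H] q_used=2 → run A
t=3: queue=[D,E,H,A,B,C,F] q_used=0 → run D
t=4: queue=[D,E,H,A,B,C,F] q_used=1 → run D
t=5: queue=[D,E,H,A,B,C,F] q_used=2 → run D
t=6: queue=[E,H,A,B,C,F] q_used=0 → run E
t=7: queue=[E,H,A,B,C,F] q_used=1 → run E
t=8: queue=[E,H,A,B,C,F] q_used=2 → run E
t=9: queue=[H,A,B,C,F,E] q_used=0 → run H
t=10: queue=[H,A,B,C,F,E] q_used=1 → run H
t=11: queue=[H,A,B,C,F,E] q_used=2 → run H
t=12: queue=[A,B,C,F,E,H] q_used=0 → run A
t=13: queue=[A,B,C,F,E,H] q_used=1 → run A
t=14: queue=[A,B,C,F,E,H] q_used=2 → run A
t=15: queue=[B,C,F,E,H,A] q_used=0 → run B
t=16: queue=[B,C,F,E,H,A] q_used=1 → run B
t=17: queue=[B,C,F,E,H,A] q_used=2 → run B
t=18: queue=[C,F,E,H,A,B] q_used=0 → run C
t=19: queue=[C,F,E,H,A,B] q_used=1 → run C
t=20: queue=[F,E,H,A,B] q_used=0 → run F
t=21: queue=[F,E,H,A,B] q_used=1 → run F
t=22: queue=[F,E,H,A,B] q_used=2 → run F
t=23: queue=[E,H,A,B,F] q_used=0 → run E
t=24: queue=[E,H,A,B,F] q_used=1 → run E
t=25: queue=[E,H,A,B,F] q_used=2 → run E
t=26: queue=[H,A,B,F] q_used=0 → run H
t=27: queue=[H,A,B,F] q_used=1 → run H
t=28: queue=[H,A,B,F] q_used=2 → run H
t=29: queue=[A,B,F] q_used=0 → run A
t=30: queue=[A,B,F] q_used=1 → run A
t=31: queue=[B,F] q_used=0 → run B
t=32: queue=[B,F] q_used=1 → run B
t=33: queue=[B,F] q_used=2 → run B
t=34: queue=[F] q_used=0 → run F
t=35: (idle)
t=36: (idle)
t=37: (idle)

running at tick 30 = A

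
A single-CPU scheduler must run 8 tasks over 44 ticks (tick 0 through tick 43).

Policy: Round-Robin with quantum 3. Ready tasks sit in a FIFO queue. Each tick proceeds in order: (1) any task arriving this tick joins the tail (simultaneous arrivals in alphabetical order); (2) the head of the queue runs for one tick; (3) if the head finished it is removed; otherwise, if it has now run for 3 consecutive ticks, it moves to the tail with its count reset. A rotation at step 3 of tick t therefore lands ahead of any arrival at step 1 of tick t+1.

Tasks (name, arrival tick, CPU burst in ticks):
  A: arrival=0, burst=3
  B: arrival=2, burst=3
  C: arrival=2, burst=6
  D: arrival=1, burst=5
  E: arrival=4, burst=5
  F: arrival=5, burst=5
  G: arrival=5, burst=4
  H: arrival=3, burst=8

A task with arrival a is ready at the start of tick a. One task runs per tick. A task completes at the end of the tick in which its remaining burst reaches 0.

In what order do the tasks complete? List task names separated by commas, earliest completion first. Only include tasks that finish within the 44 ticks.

completion order = A, B, D, C, E, F, G, H

t=0: queue=[A] q_used=0 → run A
t=1: queue=[A,D] q_used=1 → run A
t=2: queue=[A,D,B,C] q_used=2 → run A
t=3: queue=[D,B,C,H] q_used=0 → run D
t=4: queue=[D,B,C,H,E] q_used=1 → run D
t=5: queue=[D,B,C,H,E,F,G] q_used=2 → run D
t=6: queue=[B,C,H,E,F,G,D] q_used=0 → run B
t=7: queue=[B,C,H,E,F,G,D] q_used=1 → run B
t=8: queue=[B,C,H,E,F,G,D] q_used=2 → run B
t=9: queue=[C,H,E,F,G,D] q_used=0 → run C
t=10: queue=[C,H,E,F,G,D] q_used=1 → run C
t=11: queue=[C,H,E,F,G,D] q_used=2 → run C
t=12: queue=[H,E,F,G,D,C] q_used=0 → run H
t=13: queue=[H,E,F,G,D,C] q_used=1 → run H
t=14: queue=[H,E,F,G,D,C] q_used=2 → run H
t=15: queue=[E,F,G,D,C,H] q_used=0 → run E
t=16: queue=[E,F,G,D,C,H] q_used=1 → run E
t=17: queue=[E,F,G,D,C,H] q_used=2 → run E
t=18: queue=[F,G,D,C,H,E] q_used=0 → run F
t=19: queue=[F,G,D,C,H,E] q_used=1 → run F
t=20: queue=[F,G,D,C,H,E] q_used=2 → run F
t=21: queue=[G,D,C,H,E,F] q_used=0 → run G
t=22: queue=[G,D,C,H,E,F] q_used=1 → run G
t=23: queue=[G,D,C,H,E,F] q_used=2 → run G
t=24: queue=[D,C,H,E,F,G] q_used=0 → run D
t=25: queue=[D,C,H,E,F,G] q_used=1 → run D
t=26: queue=[C,H,E,F,G] q_used=0 → run C
t=27: queue=[C,H,E,F,G] q_used=1 → run C
t=28: queue=[C,H,E,F,G] q_used=2 → run C
t=29: queue=[H,E,F,G] q_used=0 → run H
t=30: queue=[H,E,F,G] q_used=1 → run H
t=31: queue=[H,E,F,G] q_used=2 → run H
t=32: queue=[E,F,G,H] q_used=0 → run E
t=33: queue=[E,F,G,H] q_used=1 → run E
t=34: queue=[F,G,H] q_used=0 → run F
t=35: queue=[F,G,H] q_used=1 → run F
t=36: queue=[G,H] q_used=0 → run G
t=37: queue=[H] q_used=0 → run H
t=38: queue=[H] q_used=1 → run H
t=39: (idle)
t=40: (idle)
t=41: (idle)
t=42: (idle)
t=43: (idle)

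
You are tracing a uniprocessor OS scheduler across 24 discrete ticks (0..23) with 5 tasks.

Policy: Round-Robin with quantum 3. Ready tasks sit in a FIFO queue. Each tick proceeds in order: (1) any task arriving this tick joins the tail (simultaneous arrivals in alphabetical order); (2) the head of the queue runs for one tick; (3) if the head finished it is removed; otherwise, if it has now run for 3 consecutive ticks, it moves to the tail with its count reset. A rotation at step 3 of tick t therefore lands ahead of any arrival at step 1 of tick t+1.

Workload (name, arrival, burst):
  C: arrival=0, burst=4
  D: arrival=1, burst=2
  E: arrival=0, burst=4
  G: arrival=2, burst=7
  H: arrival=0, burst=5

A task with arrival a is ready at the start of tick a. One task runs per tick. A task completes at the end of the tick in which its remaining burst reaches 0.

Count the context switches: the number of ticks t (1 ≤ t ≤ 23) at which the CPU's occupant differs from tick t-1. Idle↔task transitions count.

t=0: queue=[C,E,H] q_used=0 → run C
t=1: queue=[C,E,H,D] q_used=1 → run C
t=2: queue=[C,E,H,D,G] q_used=2 → run C
t=3: queue=[E,H,D,G,C] q_used=0 → run E
t=4: queue=[E,H,D,G,C] q_used=1 → run E
t=5: queue=[E,H,D,G,C] q_used=2 → run E
t=6: queue=[H,D,G,C,E] q_used=0 → run H
t=7: queue=[H,D,G,C,E] q_used=1 → run H
t=8: queue=[H,D,G,C,E] q_used=2 → run H
t=9: queue=[D,G,C,E,H] q_used=0 → run D
t=10: queue=[D,G,C,E,H] q_used=1 → run D
t=11: queue=[G,C,E,H] q_used=0 → run G
t=12: queue=[G,C,E,H] q_used=1 → run G
t=13: queue=[G,C,E,H] q_used=2 → run G
t=14: queue=[C,E,H,G] q_used=0 → run C
t=15: queue=[E,H,G] q_used=0 → run E
t=16: queue=[H,G] q_used=0 → run H
t=17: queue=[H,G] q_used=1 → run H
t=18: queue=[G] q_used=0 → run G
t=19: queue=[G] q_used=1 → run G
t=20: queue=[G] q_used=2 → run G
t=21: queue=[G] q_used=0 → run G
t=22: (idle)
t=23: (idle)

context switches = 9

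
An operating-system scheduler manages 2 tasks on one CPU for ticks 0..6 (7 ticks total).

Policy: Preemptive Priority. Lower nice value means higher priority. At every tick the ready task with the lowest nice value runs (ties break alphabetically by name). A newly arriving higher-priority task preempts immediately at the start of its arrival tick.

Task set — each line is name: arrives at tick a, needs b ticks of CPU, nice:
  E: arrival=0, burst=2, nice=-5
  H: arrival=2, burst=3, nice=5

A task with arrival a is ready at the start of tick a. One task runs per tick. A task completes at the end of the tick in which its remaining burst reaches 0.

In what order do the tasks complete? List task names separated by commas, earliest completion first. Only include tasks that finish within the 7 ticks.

t=0: ready={E} → run E
t=1: ready={E} → run E
t=2: ready={H} → run H
t=3: ready={H} → run H
t=4: ready={H} → run H
t=5: (idle)
t=6: (idle)

completion order = E, H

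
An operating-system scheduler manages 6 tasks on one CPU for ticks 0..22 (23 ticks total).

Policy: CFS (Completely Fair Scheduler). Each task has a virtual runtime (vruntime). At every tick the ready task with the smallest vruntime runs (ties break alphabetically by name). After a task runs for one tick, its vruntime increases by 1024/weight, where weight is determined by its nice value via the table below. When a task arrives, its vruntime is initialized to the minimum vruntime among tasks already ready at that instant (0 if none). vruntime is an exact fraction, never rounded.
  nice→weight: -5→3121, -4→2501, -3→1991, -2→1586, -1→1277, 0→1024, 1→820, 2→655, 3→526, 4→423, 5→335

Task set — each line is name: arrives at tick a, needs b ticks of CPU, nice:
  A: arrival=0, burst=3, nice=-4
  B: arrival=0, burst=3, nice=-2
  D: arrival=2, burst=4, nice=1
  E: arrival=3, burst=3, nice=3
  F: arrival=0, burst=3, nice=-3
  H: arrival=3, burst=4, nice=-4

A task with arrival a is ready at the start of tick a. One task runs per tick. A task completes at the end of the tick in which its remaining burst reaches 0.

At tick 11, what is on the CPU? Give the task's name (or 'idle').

t=0: vr[A=0 B=0 F=0] → run A
t=1: vr[A=1024/2501 B=0 F=0] → run B
t=2: vr[A=1024/2501 B=512/793 D=0 F=0] → run D
t=3: vr[A=1024/2501 B=512/793 D=256/205 E=0 F=0 H=0] → run E
t=4: vr[A=1024/2501 B=512/793 D=256/205 E=512/263 F=0 H=0] → run F
t=5: vr[A=1024/2501 B=512/793 D=256/205 E=512/263 F=1024/1991 H=0] → run H
t=6: vr[A=1024/2501 B=512/793 D=256/205 E=512/263 F=1024/1991 H=1024/2501] → run A
t=7: vr[A=2048/2501 B=512/793 D=256/205 E=512/263 F=1024/1991 H=1024/2501] → run H
t=8: vr[A=2048/2501 B=512/793 D=256/205 E=512/263 F=1024/1991 H=2048/2501] → run F
t=9: vr[A=2048/2501 B=512/793 D=256/205 E=512/263 F=2048/1991 H=2048/2501] → run B
t=10: vr[A=2048/2501 B=1024/793 D=256/205 E=512/263 F=2048/1991 H=2048/2501] → run A
t=11: vr[B=1024/793 D=256/205 E=512/263 F=2048/1991 H=2048/2501] → run H
t=12: vr[B=1024/793 D=256/205 E=512/263 F=2048/1991 H=3072/2501] → run F
t=13: vr[B=1024/793 D=256/205 E=512/263 H=3072/2501] → run H
t=14: vr[B=1024/793 D=256/205 E=512/263] → run D
t=15: vr[B=1024/793 D=512/205 E=512/263] → run B
t=16: vr[D=512/205 E=512/263] → run E
t=17: vr[D=512/205 E=1024/263] → run D
t=18: vr[D=768/205 E=1024/263] → run D
t=19: vr[E=1024/263] → run E
t=20: (idle)
t=21: (idle)
t=22: (idle)

running at tick 11 = H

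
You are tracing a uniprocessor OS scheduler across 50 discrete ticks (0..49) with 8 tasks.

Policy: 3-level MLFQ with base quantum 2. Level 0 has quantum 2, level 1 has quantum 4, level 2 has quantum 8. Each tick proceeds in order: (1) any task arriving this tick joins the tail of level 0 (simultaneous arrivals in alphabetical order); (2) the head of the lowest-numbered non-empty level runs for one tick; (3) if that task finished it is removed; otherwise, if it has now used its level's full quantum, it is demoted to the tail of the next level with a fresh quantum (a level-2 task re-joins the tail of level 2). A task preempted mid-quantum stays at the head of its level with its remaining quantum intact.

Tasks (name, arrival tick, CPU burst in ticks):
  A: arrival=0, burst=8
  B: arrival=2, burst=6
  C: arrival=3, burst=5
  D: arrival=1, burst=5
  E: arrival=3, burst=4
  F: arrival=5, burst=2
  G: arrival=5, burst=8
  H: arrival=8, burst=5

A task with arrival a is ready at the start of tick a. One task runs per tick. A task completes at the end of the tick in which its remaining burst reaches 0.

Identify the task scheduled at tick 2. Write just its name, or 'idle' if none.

running at tick 2 = D

t=0: L0/L1/L2 = A/-/- → run A
t=1: L0/L1/L2 = AD/-/- → run A
t=2: L0/L1/L2 = DB/A/- → run D
t=3: L0/L1/L2 = DBCE/A/- → run D
t=4: L0/L1/L2 = BCE/AD/- → run B
t=5: L0/L1/L2 = BCEFG/AD/- → run B
t=6: L0/L1/L2 = CEFG/ADB/- → run C
t=7: L0/L1/L2 = CEFG/ADB/- → run C
t=8: L0/L1/L2 = EFGH/ADBC/- → run E
t=9: L0/L1/L2 = EFGH/ADBC/- → run E
t=10: L0/L1/L2 = FGH/ADBCE/- → run F
t=11: L0/L1/L2 = FGH/ADBCE/- → run F
t=12: L0/L1/L2 = GH/ADBCE/- → run G
t=13: L0/L1/L2 = GH/ADBCE/- → run G
t=14: L0/L1/L2 = H/ADBCEG/- → run H
t=15: L0/L1/L2 = H/ADBCEG/- → run H
t=16: L0/L1/L2 = -/ADBCEGH/- → run A
t=17: L0/L1/L2 = -/ADBCEGH/- → run A
t=18: L0/L1/L2 = -/ADBCEGH/- → run A
t=19: L0/L1/L2 = -/ADBCEGH/- → run A
t=20: L0/L1/L2 = -/DBCEGH/A → run D
t=21: L0/L1/L2 = -/DBCEGH/A → run D
t=22: L0/L1/L2 = -/DBCEGH/A → run D
t=23: L0/L1/L2 = -/BCEGH/A → run B
t=24: L0/L1/L2 = -/BCEGH/A → run B
t=25: L0/L1/L2 = -/BCEGH/A → run B
t=26: L0/L1/L2 = -/BCEGH/A → run B
t=27: L0/L1/L2 = -/CEGH/A → run C
t=28: L0/L1/L2 = -/CEGH/A → run C
t=29: L0/L1/L2 = -/CEGH/A → run C
t=30: L0/L1/L2 = -/EGH/A → run E
t=31: L0/L1/L2 = -/EGH/A → run E
t=32: L0/L1/L2 = -/GH/A → run G
t=33: L0/L1/L2 = -/GH/A → run G
t=34: L0/L1/L2 = -/GH/A → run G
t=35: L0/L1/L2 = -/GH/A → run G
t=36: L0/L1/L2 = -/H/AG → run H
t=37: L0/L1/L2 = -/H/AG → run H
t=38: L0/L1/L2 = -/H/AG → run H
t=39: L0/L1/L2 = -/-/AG → run A
t=40: L0/L1/L2 = -/-/AG → run A
t=41: L0/L1/L2 = -/-/G → run G
t=42: L0/L1/L2 = -/-/G → run G
t=43: (idle)
t=44: (idle)
t=45: (idle)
t=46: (idle)
t=47: (idle)
t=48: (idle)
t=49: (idle)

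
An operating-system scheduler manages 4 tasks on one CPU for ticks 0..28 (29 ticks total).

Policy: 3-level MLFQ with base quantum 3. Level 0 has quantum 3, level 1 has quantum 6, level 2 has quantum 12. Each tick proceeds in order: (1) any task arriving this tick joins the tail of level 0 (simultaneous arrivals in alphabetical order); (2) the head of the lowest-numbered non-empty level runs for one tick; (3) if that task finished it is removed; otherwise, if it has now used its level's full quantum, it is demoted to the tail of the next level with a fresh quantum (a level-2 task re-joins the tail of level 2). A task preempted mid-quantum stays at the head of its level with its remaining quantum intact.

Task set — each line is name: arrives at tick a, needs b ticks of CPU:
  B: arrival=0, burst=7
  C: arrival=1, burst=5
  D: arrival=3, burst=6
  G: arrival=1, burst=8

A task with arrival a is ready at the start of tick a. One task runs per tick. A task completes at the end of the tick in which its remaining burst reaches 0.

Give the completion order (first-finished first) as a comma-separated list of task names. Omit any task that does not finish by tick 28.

t=0: L0/L1/L2 = B/-/- → run B
t=1: L0/L1/L2 = BCG/-/- → run B
t=2: L0/L1/L2 = BCG/-/- → run B
t=3: L0/L1/L2 = CGD/B/- → run C
t=4: L0/L1/L2 = CGD/B/- → run C
t=5: L0/L1/L2 = CGD/B/- → run C
t=6: L0/L1/L2 = GD/BC/- → run G
t=7: L0/L1/L2 = GD/BC/- → run G
t=8: L0/L1/L2 = GD/BC/- → run G
t=9: L0/L1/L2 = D/BCG/- → run D
t=10: L0/L1/L2 = D/BCG/- → run D
t=11: L0/L1/L2 = D/BCG/- → run D
t=12: L0/L1/L2 = -/BCGD/- → run B
t=13: L0/L1/L2 = -/BCGD/- → run B
t=14: L0/L1/L2 = -/BCGD/- → run B
t=15: L0/L1/L2 = -/BCGD/- → run B
t=16: L0/L1/L2 = -/CGD/- → run C
t=17: L0/L1/L2 = -/CGD/- → run C
t=18: L0/L1/L2 = -/GD/- → run G
t=19: L0/L1/L2 = -/GD/- → run G
t=20: L0/L1/L2 = -/GD/- → run G
t=21: L0/L1/L2 = -/GD/- → run G
t=22: L0/L1/L2 = -/GD/- → run G
t=23: L0/L1/L2 = -/D/- → run D
t=24: L0/L1/L2 = -/D/- → run D
t=25: L0/L1/L2 = -/D/- → run D
t=26: (idle)
t=27: (idle)
t=28: (idle)

completion order = B, C, G, D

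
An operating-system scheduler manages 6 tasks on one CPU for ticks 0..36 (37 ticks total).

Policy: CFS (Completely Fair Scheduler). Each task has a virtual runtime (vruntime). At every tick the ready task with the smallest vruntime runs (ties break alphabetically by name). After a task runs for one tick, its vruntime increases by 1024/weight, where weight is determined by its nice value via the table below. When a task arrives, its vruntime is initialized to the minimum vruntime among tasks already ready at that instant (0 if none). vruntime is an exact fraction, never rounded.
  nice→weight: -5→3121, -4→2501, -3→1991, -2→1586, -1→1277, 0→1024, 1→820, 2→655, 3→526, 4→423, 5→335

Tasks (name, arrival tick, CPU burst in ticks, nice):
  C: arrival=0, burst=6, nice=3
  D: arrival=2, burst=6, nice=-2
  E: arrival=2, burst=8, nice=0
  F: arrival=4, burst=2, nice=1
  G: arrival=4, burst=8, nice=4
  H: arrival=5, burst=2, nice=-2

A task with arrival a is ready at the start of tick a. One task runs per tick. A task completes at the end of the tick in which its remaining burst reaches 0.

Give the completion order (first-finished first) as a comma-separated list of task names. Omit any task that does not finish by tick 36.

t=0: vr[C=0] → run C
t=1: vr[C=512/263] → run C
t=2: vr[C=1024/263 D=1024/263 E=1024/263] → run C
t=3: vr[C=1536/263 D=1024/263 E=1024/263] → run D
t=4: vr[C=1536/263 D=946688/208559 E=1024/263 F=1024/263 G=1024/263] → run E
t=5: vr[C=1536/263 D=946688/208559 E=1287/263 F=1024/263 G=1024/263 H=1024/263] → run F
t=6: vr[C=1536/263 D=946688/208559 E=1287/263 F=277248/53915 G=1024/263 H=1024/263] → run G
t=7: vr[C=1536/263 D=946688/208559 E=1287/263 F=277248/53915 G=702464/111249 H=1024/263] → run H
t=8: vr[C=1536/263 D=946688/208559 E=1287/263 F=277248/53915 G=702464/111249 H=946688/208559] → run D
t=9: vr[C=1536/263 D=1081344/208559 E=1287/263 F=277248/53915 G=702464/111249 H=946688/208559] → run H
t=10: vr[C=1536/263 D=1081344/208559 E=1287/263 F=277248/53915 G=702464/111249] → run E
t=11: vr[C=1536/263 D=1081344/208559 E=1550/263 F=277248/53915 G=702464/111249] → run F
t=12: vr[C=1536/263 D=1081344/208559 E=1550/263 G=702464/111249] → run D
t=13: vr[C=1536/263 D=1216000/208559 E=1550/263 G=702464/111249] → run D
t=14: vr[C=1536/263 D=1350656/208559 E=1550/263 G=702464/111249] → run C
t=15: vr[C=2048/263 D=1350656/208559 E=1550/263 G=702464/111249] → run E
t=16: vr[C=2048/263 D=1350656/208559 E=1813/263 G=702464/111249] → run G
t=17: vr[C=2048/263 D=1350656/208559 E=1813/263 G=971776/111249] → run D
t=18: vr[C=2048/263 D=1485312/208559 E=1813/263 G=971776/111249] → run E
t=19: vr[C=2048/263 D=1485312/208559 E=2076/263 G=971776/111249] → run D
t=20: vr[C=2048/263 E=2076/263 G=971776/111249] → run C
t=21: vr[C=2560/263 E=2076/263 G=971776/111249] → run E
t=22: vr[C=2560/263 E=2339/263 G=971776/111249] → run G
t=23: vr[C=2560/263 E=2339/263 G=413696/37083] → run E
t=24: vr[C=2560/263 E=2602/263 G=413696/37083] → run C
t=25: vr[E=2602/263 G=413696/37083] → run E
t=26: vr[E=2865/263 G=413696/37083] → run E
t=27: vr[G=413696/37083] → run G
t=28: vr[G=1510400/111249] → run G
t=29: vr[G=1779712/111249] → run G
t=30: vr[G=683008/37083] → run G
t=31: vr[G=2318336/111249] → run G
t=32: (idle)
t=33: (idle)
t=34: (idle)
t=35: (idle)
t=36: (idle)

completion order = H, F, D, C, E, G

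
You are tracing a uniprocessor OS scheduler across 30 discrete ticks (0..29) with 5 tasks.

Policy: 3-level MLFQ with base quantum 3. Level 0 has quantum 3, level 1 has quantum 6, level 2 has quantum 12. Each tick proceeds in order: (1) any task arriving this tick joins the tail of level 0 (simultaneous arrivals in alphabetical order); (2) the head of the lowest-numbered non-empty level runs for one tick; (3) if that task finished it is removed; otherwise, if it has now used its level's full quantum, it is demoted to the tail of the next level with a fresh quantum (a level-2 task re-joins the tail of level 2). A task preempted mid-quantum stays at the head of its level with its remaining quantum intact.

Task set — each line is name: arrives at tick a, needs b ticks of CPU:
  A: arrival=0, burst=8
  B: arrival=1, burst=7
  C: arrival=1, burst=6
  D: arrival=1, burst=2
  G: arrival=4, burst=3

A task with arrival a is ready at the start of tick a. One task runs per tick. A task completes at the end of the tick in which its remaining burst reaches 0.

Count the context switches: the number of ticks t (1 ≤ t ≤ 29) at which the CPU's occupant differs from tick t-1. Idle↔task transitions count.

t=0: L0/L1/L2 = A/-/- → run A
t=1: L0/L1/L2 = ABCD/-/- → run A
t=2: L0/L1/L2 = ABCD/-/- → run A
t=3: L0/L1/L2 = BCD/A/- → run B
t=4: L0/L1/L2 = BCDG/A/- → run B
t=5: L0/L1/L2 = BCDG/A/- → run B
t=6: L0/L1/L2 = CDG/AB/- → run C
t=7: L0/L1/L2 = CDG/AB/- → run C
t=8: L0/L1/L2 = CDG/AB/- → run C
t=9: L0/L1/L2 = DG/ABC/- → run D
t=10: L0/L1/L2 = DG/ABC/- → run D
t=11: L0/L1/L2 = G/ABC/- → run G
t=12: L0/L1/L2 = G/ABC/- → run G
t=13: L0/L1/L2 = G/ABC/- → run G
t=14: L0/L1/L2 = -/ABC/- → run A
t=15: L0/L1/L2 = -/ABC/- → run A
t=16: L0/L1/L2 = -/ABC/- → run A
t=17: L0/L1/L2 = -/ABC/- → run A
t=18: L0/L1/L2 = -/ABC/- → run A
t=19: L0/L1/L2 = -/BC/- → run B
t=20: L0/L1/L2 = -/BC/- → run B
t=21: L0/L1/L2 = -/BC/- → run B
t=22: L0/L1/L2 = -/BC/- → run B
t=23: L0/L1/L2 = -/C/- → run C
t=24: L0/L1/L2 = -/C/- → run C
t=25: L0/L1/L2 = -/C/- → run C
t=26: (idle)
t=27: (idle)
t=28: (idle)
t=29: (idle)

context switches = 8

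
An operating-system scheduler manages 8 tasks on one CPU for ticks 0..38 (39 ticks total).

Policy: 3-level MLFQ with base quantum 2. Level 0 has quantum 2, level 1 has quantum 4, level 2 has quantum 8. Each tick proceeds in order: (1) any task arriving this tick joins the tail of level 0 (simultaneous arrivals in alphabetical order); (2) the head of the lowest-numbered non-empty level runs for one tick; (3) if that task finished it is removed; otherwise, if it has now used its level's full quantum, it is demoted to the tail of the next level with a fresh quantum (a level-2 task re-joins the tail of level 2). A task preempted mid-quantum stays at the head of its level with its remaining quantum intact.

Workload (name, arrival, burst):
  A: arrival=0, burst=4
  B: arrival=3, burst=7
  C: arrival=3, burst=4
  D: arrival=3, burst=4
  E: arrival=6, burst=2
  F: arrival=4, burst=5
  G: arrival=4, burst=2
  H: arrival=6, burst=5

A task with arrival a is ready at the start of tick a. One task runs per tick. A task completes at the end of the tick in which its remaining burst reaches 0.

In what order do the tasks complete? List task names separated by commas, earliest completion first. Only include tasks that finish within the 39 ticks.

t=0: L0/L1/L2 = A/-/- → run A
t=1: L0/L1/L2 = A/-/- → run A
t=2: L0/L1/L2 = -/A/- → run A
t=3: L0/L1/L2 = BCD/A/- → run B
t=4: L0/L1/L2 = BCDFG/A/- → run B
t=5: L0/L1/L2 = CDFG/AB/- → run C
t=6: L0/L1/L2 = CDFGEH/AB/- → run C
t=7: L0/L1/L2 = DFGEH/ABC/- → run D
t=8: L0/L1/L2 = DFGEH/ABC/- → run D
t=9: L0/L1/L2 = FGEH/ABCD/- → run F
t=10: L0/L1/L2 = FGEH/ABCD/- → run F
t=11: L0/L1/L2 = GEH/ABCDF/- → run G
t=12: L0/L1/L2 = GEH/ABCDF/- → run G
t=13: L0/L1/L2 = EH/ABCDF/- → run E
t=14: L0/L1/L2 = EH/ABCDF/- → run E
t=15: L0/L1/L2 = H/ABCDF/- → run H
t=16: L0/L1/L2 = H/ABCDF/- → run H
t=17: L0/L1/L2 = -/ABCDFH/- → run A
t=18: L0/L1/L2 = -/BCDFH/- → run B
t=19: L0/L1/L2 = -/BCDFH/- → run B
t=20: L0/L1/L2 = -/BCDFH/- → run B
t=21: L0/L1/L2 = -/BCDFH/- → run B
t=22: L0/L1/L2 = -/CDFH/B → run C
t=23: L0/L1/L2 = -/CDFH/B → run C
t=24: L0/L1/L2 = -/DFH/B → run D
t=25: L0/L1/L2 = -/DFH/B → run D
t=26: L0/L1/L2 = -/FH/B → run F
t=27: L0/L1/L2 = -/FH/B → run F
t=28: L0/L1/L2 = -/FH/B → run F
t=29: L0/L1/L2 = -/H/B → run H
t=30: L0/L1/L2 = -/H/B → run H
t=31: L0/L1/L2 = -/H/B → run H
t=32: L0/L1/L2 = -/-/B → run B
t=33: (idle)
t=34: (idle)
t=35: (idle)
t=36: (idle)
t=37: (idle)
t=38: (idle)

completion order = G, E, A, C, D, F, H, B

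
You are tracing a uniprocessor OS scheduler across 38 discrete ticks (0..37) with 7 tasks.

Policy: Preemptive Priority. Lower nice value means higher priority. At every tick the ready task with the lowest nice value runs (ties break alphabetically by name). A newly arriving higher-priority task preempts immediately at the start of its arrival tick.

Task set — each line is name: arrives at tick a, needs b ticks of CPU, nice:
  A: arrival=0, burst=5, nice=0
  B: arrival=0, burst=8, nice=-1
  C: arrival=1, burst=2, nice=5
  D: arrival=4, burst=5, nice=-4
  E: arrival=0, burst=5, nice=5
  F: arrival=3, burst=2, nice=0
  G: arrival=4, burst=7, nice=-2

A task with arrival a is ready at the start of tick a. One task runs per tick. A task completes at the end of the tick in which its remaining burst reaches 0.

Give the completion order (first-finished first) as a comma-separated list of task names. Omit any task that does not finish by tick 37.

completion order = D, G, B, A, F, C, E

t=0: ready={A,B,E} → run B
t=1: ready={A,B,C,E} → run B
t=2: ready={A,B,C,E} → run B
t=3: ready={A,B,C,E,F} → run B
t=4: ready={A,B,C,D,E,F,G} → run D
t=5: ready={A,B,C,D,E,F,G} → run D
t=6: ready={A,B,C,D,E,F,G} → run D
t=7: ready={A,B,C,D,E,F,G} → run D
t=8: ready={A,B,C,D,E,F,G} → run D
t=9: ready={A,B,C,E,F,G} → run G
t=10: ready={A,B,C,E,F,G} → run G
t=11: ready={A,B,C,E,F,G} → run G
t=12: ready={A,B,C,E,F,G} → run G
t=13: ready={A,B,C,E,F,G} → run G
t=14: ready={A,B,C,E,F,G} → run G
t=15: ready={A,B,C,E,F,G} → run G
t=16: ready={A,B,C,E,F} → run B
t=17: ready={A,B,C,E,F} → run B
t=18: ready={A,B,C,E,F} → run B
t=19: ready={A,B,C,E,F} → run B
t=20: ready={A,C,E,F} → run A
t=21: ready={A,C,E,F} → run A
t=22: ready={A,C,E,F} → run A
t=23: ready={A,C,E,F} → run A
t=24: ready={A,C,E,F} → run A
t=25: ready={C,E,F} → run F
t=26: ready={C,E,F} → run F
t=27: ready={C,E} → run C
t=28: ready={C,E} → run C
t=29: ready={E} → run E
t=30: ready={E} → run E
t=31: ready={E} → run E
t=32: ready={E} → run E
t=33: ready={E} → run E
t=34: (idle)
t=35: (idle)
t=36: (idle)
t=37: (idle)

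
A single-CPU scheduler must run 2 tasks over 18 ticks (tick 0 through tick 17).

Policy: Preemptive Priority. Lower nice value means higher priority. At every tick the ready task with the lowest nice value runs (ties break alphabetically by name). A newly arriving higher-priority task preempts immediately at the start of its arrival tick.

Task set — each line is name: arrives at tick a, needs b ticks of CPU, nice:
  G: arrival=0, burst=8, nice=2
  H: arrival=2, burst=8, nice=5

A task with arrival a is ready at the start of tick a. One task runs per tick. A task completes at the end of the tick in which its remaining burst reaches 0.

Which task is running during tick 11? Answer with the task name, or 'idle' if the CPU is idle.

t=0: ready={G} → run G
t=1: ready={G} → run G
t=2: ready={G,H} → run G
t=3: ready={G,H} → run G
t=4: ready={G,H} → run G
t=5: ready={G,H} → run G
t=6: ready={G,H} → run G
t=7: ready={G,H} → run G
t=8: ready={H} → run H
t=9: ready={H} → run H
t=10: ready={H} → run H
t=11: ready={H} → run H
t=12: ready={H} → run H
t=13: ready={H} → run H
t=14: ready={H} → run H
t=15: ready={H} → run H
t=16: (idle)
t=17: (idle)

running at tick 11 = H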